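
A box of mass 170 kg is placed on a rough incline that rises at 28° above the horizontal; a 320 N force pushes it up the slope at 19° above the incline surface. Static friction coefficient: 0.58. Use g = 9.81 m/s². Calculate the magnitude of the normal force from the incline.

N ≈ 1370 N

Axes along / perpendicular to the incline. W sin 28° = 782.9 N down-slope; W cos 28° = 1472 N into the surface.
Perpendicular: N = W cos 28° − P sin 19° = 1472 − 104.2 = 1368 N.
Along incline: P cos 19° + f = W sin 28° (friction acts up-slope) → f = 782.9 − 302.6 = 480.4 N.
|f| = 480.4 N ≤ μN = 793.6 N, so the box is indeed static.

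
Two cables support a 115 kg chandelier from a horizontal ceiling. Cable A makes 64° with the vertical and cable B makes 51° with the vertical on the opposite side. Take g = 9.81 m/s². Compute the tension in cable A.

T_A ≈ 967 N

Angles from the horizontal: cable A is 90° − 64° = 26°, cable B is 90° − 51° = 39°.
Weight W = 115 × 9.81 = 1128 N acts straight down.
Horizontal: T_A cos 26° = T_B cos 39°  →  T_B = 1.157 T_A.
Vertical: T_A sin 26° + T_B sin 39° = 1128.
Substituting the horizontal relation into the vertical equation gives 1.166 T_A = 1128, so T_A = 967.4 N.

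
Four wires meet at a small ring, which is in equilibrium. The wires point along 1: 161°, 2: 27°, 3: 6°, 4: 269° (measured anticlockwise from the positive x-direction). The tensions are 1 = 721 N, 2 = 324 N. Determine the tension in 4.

Resolve: ΣF_x = 721 cos 161° + 324 cos 27° + T_3 cos 6° + T_4 cos 269° = 0.
        ΣF_y = 721 sin 161° + 324 sin 27° + T_3 sin 6° + T_4 sin 269° = 0.
The known terms sum to (-393, 381.8) N, so 0.9945 T_3 − 0.0175 T_4 = 393 and 0.1045 T_3 − 0.9998 T_4 = -381.8.
Solving simultaneously: T_3 = 402.6 N, T_4 = 424 N.

T_4 ≈ 424 N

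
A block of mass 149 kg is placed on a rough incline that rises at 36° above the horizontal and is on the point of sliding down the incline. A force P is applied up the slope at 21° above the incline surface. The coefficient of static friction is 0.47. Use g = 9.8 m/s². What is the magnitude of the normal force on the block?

N ≈ 1040 N

On the verge of sliding down the incline, friction equals μN and acts up the slope.
Perpendicular: N + P sin 21° = W cos 36° = 1181 N.
Along incline: P cos 21° + μN = W sin 36° with W sin 36° = 858.3 N.
Solving the pair for P and N: P = 396.1 N, N = 1039 N (and f = μN = 488.5 N).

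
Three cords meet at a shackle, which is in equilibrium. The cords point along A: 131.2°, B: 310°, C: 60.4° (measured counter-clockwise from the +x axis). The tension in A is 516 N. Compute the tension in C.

Resolve: ΣF_x = 516 cos 131.2° + T_B cos 310° + T_C cos 60.4° = 0.
        ΣF_y = 516 sin 131.2° + T_B sin 310° + T_C sin 60.4° = 0.
The known terms sum to (-339.9, 388.2) N, so 0.6428 T_B + 0.4939 T_C = 339.9 and -0.7660 T_B + 0.8695 T_C = -388.2.
Solving simultaneously: T_B = 519.9 N, T_C = 11.53 N.

T_C ≈ 11.5 N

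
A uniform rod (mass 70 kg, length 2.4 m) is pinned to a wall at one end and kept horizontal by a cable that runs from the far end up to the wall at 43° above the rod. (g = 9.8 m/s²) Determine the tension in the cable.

Take torques about the hinge: T sin 43° · 2.4 = 70×9.8×1.2 = 823.2 N·m.
So T = 823.2 / (0.6820 × 2.4) = 502.93 N.

T ≈ 503 N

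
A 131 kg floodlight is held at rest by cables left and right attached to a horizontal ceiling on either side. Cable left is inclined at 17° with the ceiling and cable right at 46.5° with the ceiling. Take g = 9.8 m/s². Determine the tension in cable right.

Weight W = 131 × 9.8 = 1284 N acts straight down.
Horizontal: T_left cos 17° = T_right cos 46.5°  →  T_left = 0.7198 T_right.
Vertical: T_left sin 17° + T_right sin 46.5° = 1284.
Substituting the horizontal relation into the vertical equation gives 0.9358 T_right = 1284, so T_right = 1372 N.

T_right ≈ 1370 N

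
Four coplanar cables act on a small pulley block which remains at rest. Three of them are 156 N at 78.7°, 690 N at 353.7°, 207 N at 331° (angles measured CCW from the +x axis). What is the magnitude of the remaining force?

F ≈ 898 N

Sum the known components: ΣF_x = 897.4 N, ΣF_y = -23.1 N.
For equilibrium the remaining force must supply (−ΣF_x, −ΣF_y) = (-897.4, 23.1) N.
Magnitude = √((-897.4)² + (23.1)²) = 897.7 N; direction = atan2(23.1, -897.4) = 178.5°.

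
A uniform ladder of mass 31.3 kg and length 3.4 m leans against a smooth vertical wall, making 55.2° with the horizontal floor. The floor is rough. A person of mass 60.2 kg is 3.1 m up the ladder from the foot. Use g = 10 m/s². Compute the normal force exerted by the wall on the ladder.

N_wall ≈ 490 N

Torques about the foot: N_wall · 3.4 sin 55.2° = 31.3×10×1.7 cos 55.2° + 60.2×10×3.1 cos 55.2° → N_wall = 490.25 N.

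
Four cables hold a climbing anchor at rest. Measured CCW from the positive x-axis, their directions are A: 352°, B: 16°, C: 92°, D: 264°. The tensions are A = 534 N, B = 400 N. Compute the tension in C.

Resolve: ΣF_x = 534 cos 352° + 400 cos 16° + T_C cos 92° + T_D cos 264° = 0.
        ΣF_y = 534 sin 352° + 400 sin 16° + T_C sin 92° + T_D sin 264° = 0.
The known terms sum to (913.3, 35.94) N, so -0.0349 T_C − 0.1045 T_D = -913.3 and 0.9994 T_C − 0.9945 T_D = -35.94.
Solving simultaneously: T_C = 6499 N, T_D = 6567 N.

T_C ≈ 6500 N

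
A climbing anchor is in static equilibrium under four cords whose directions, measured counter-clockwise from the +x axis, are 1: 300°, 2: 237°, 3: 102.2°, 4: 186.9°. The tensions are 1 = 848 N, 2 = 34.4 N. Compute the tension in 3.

T_3 ≈ 810 N

Resolve: ΣF_x = 848 cos 300° + 34.4 cos 237° + T_3 cos 102.2° + T_4 cos 186.9° = 0.
        ΣF_y = 848 sin 300° + 34.4 sin 237° + T_3 sin 102.2° + T_4 sin 186.9° = 0.
The known terms sum to (405.3, -763.2) N, so -0.2113 T_3 − 0.9928 T_4 = -405.3 and 0.9774 T_3 − 0.1201 T_4 = 763.2.
Solving simultaneously: T_3 = 809.9 N, T_4 = 235.8 N.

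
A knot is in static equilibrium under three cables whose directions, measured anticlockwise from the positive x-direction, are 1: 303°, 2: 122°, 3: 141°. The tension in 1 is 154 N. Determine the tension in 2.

Resolve: ΣF_x = 154 cos 303° + T_2 cos 122° + T_3 cos 141° = 0.
        ΣF_y = 154 sin 303° + T_2 sin 122° + T_3 sin 141° = 0.
The known terms sum to (83.87, -129.2) N, so -0.5299 T_2 − 0.7771 T_3 = -83.87 and 0.8480 T_2 + 0.6293 T_3 = 129.2.
Solving simultaneously: T_2 = 146.2 N, T_3 = 8.255 N.

T_2 ≈ 146 N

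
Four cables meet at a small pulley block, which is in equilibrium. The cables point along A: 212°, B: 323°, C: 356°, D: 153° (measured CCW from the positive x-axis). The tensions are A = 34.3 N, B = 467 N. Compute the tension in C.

Resolve: ΣF_x = 34.3 cos 212° + 467 cos 323° + T_C cos 356° + T_D cos 153° = 0.
        ΣF_y = 34.3 sin 212° + 467 sin 323° + T_C sin 356° + T_D sin 153° = 0.
The known terms sum to (343.9, -299.2) N, so 0.9976 T_C − 0.8910 T_D = -343.9 and -0.0698 T_C + 0.4540 T_D = 299.2.
Solving simultaneously: T_C = 282.8 N, T_D = 702.5 N.

T_C ≈ 283 N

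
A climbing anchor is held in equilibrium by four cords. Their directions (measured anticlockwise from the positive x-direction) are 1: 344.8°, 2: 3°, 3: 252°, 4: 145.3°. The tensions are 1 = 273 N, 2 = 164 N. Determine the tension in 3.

Resolve: ΣF_x = 273 cos 344.8° + 164 cos 3° + T_3 cos 252° + T_4 cos 145.3° = 0.
        ΣF_y = 273 sin 344.8° + 164 sin 3° + T_3 sin 252° + T_4 sin 145.3° = 0.
The known terms sum to (427.2, -62.99) N, so -0.3090 T_3 − 0.8221 T_4 = -427.2 and -0.9511 T_3 + 0.5693 T_4 = 62.99.
Solving simultaneously: T_3 = 199.8 N, T_4 = 444.5 N.

T_3 ≈ 200 N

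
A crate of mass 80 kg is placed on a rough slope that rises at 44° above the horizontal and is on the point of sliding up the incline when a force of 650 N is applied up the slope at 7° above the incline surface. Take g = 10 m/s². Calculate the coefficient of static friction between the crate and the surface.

μ ≈ 0.180

On the verge of sliding up the incline, friction is at its maximum μN and acts down the slope.
Perpendicular to incline: N = W cos 44° − P sin 7° = 575.5 − 79.22 = 496.3 N.
Along incline: P cos 7° − μN = W sin 44° → μ = −(W sin 44° − P cos 7°) / N = 0.1802.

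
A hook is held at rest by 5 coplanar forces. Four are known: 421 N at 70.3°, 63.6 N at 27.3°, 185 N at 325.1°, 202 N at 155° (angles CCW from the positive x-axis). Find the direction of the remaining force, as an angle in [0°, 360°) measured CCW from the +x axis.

θ ≈ 248°

Sum the known components: ΣF_x = 167.1 N, ΣF_y = 405.1 N.
For equilibrium the remaining force must supply (−ΣF_x, −ΣF_y) = (-167.1, -405.1) N.
Magnitude = √((-167.1)² + (-405.1)²) = 438.2 N; direction = atan2(-405.1, -167.1) = 247.6°.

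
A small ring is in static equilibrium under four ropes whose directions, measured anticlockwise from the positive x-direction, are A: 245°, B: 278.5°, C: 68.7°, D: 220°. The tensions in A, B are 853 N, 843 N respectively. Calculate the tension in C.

Resolve: ΣF_x = 853 cos 245° + 843 cos 278.5° + T_C cos 68.7° + T_D cos 220° = 0.
        ΣF_y = 853 sin 245° + 843 sin 278.5° + T_C sin 68.7° + T_D sin 220° = 0.
The known terms sum to (-235.9, -1607) N, so 0.3633 T_C − 0.7660 T_D = 235.9 and 0.9317 T_C − 0.6428 T_D = 1607.
Solving simultaneously: T_C = 2247 N, T_D = 757.8 N.

T_C ≈ 2250 N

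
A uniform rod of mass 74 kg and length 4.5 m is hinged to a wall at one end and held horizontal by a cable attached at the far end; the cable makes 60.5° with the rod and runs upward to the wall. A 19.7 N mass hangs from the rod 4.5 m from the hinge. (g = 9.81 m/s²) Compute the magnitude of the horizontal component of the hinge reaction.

Take torques about the hinge: T sin 60.5° · 4.5 = 74×9.81×2.25 + 19.7×4.5 = 1722 N·m.
So T = 1722 / (0.8704 × 4.5) = 439.67 N.
ΣF_x = 0: H_x = T cos 60.5° = 216.5 N.

H_x ≈ 217 N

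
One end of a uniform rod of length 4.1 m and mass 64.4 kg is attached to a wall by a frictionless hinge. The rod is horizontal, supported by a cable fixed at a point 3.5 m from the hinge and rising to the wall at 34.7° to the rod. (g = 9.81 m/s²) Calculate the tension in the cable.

T ≈ 650 N

Take torques about the hinge: T sin 34.7° · 3.5 = 64.4×9.81×2.05 = 1295.1 N·m.
So T = 1295.1 / (0.5693 × 3.5) = 650 N.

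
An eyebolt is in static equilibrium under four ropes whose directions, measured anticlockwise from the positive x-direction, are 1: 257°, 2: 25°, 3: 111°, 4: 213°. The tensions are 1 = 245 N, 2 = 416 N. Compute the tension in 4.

Resolve: ΣF_x = 245 cos 257° + 416 cos 25° + T_3 cos 111° + T_4 cos 213° = 0.
        ΣF_y = 245 sin 257° + 416 sin 25° + T_3 sin 111° + T_4 sin 213° = 0.
The known terms sum to (321.9, -62.91) N, so -0.3584 T_3 − 0.8387 T_4 = -321.9 and 0.9336 T_3 − 0.5446 T_4 = 62.91.
Solving simultaneously: T_3 = 233.2 N, T_4 = 284.2 N.

T_4 ≈ 284 N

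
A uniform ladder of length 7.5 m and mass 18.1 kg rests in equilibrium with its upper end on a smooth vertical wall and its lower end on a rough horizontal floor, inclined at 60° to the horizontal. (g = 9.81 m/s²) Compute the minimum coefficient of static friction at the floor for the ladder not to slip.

ΣF_y = 0: N_floor = 18.1×9.81 = 177.56 N.
Torques about the foot: N_wall · 7.5 sin 60° = 18.1×9.81×3.75 cos 60° → N_wall = 51.257 N.
ΣF_x = 0: f_floor = N_wall = 51.257 N.
μ_min = f_floor / N_floor = 51.257 / 177.56 = 0.2887.

μ_min ≈ 0.289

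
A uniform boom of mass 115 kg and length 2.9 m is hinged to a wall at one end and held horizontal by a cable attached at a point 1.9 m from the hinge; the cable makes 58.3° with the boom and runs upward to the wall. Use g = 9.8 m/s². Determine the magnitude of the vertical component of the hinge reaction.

Take torques about the hinge: T sin 58.3° · 1.9 = 115×9.8×1.45 = 1634.1 N·m.
So T = 1634.1 / (0.8508 × 1.9) = 1010.9 N.
ΣF_y = 0: H_y = (115×9.8) − T sin 58.3° = 1127 − 860.08 = 266.92 N.

|H_y| ≈ 267 N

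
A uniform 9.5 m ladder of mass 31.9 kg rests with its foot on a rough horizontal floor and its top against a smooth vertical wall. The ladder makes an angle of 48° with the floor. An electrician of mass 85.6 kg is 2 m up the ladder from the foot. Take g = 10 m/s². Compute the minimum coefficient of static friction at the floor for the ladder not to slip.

μ_min ≈ 0.260

ΣF_y = 0: N_floor = 31.9×10 + 85.6×10 = 1175 N.
Torques about the foot: N_wall · 9.5 sin 48° = 31.9×10×4.75 cos 48° + 85.6×10×2 cos 48° → N_wall = 305.88 N.
ΣF_x = 0: f_floor = N_wall = 305.88 N.
μ_min = f_floor / N_floor = 305.88 / 1175 = 0.2603.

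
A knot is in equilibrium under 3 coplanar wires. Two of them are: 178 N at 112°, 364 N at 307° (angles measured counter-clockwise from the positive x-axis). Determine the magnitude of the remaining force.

Sum the known components: ΣF_x = 152.4 N, ΣF_y = -125.7 N.
For equilibrium the remaining force must supply (−ΣF_x, −ΣF_y) = (-152.4, 125.7) N.
Magnitude = √((-152.4)² + (125.7)²) = 197.5 N; direction = atan2(125.7, -152.4) = 140.5°.

F ≈ 198 N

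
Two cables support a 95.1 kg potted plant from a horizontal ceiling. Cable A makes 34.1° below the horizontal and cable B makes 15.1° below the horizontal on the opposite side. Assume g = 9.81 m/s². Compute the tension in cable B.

Weight W = 95.1 × 9.81 = 932.9 N acts straight down.
Horizontal: T_A cos 34.1° = T_B cos 15.1°  →  T_A = 1.166 T_B.
Vertical: T_A sin 34.1° + T_B sin 15.1° = 932.9.
Substituting the horizontal relation into the vertical equation gives 0.9142 T_B = 932.9, so T_B = 1021 N.

T_B ≈ 1020 N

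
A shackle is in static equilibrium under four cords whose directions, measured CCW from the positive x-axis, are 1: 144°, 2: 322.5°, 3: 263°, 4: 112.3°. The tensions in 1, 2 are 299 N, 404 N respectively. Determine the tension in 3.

T_3 ≈ 94.2 N

Resolve: ΣF_x = 299 cos 144° + 404 cos 322.5° + T_3 cos 263° + T_4 cos 112.3° = 0.
        ΣF_y = 299 sin 144° + 404 sin 322.5° + T_3 sin 263° + T_4 sin 112.3° = 0.
The known terms sum to (78.62, -70.19) N, so -0.1219 T_3 − 0.3795 T_4 = -78.62 and -0.9925 T_3 + 0.9252 T_4 = 70.19.
Solving simultaneously: T_3 = 94.21 N, T_4 = 176.9 N.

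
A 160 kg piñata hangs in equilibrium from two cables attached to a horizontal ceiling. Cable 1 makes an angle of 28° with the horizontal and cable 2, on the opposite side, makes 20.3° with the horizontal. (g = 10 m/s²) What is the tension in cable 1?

T_1 ≈ 2010 N

Weight W = 160 × 10 = 1600 N acts straight down.
Horizontal: T_1 cos 28° = T_2 cos 20.3°  →  T_2 = 0.9414 T_1.
Vertical: T_1 sin 28° + T_2 sin 20.3° = 1600.
Substituting the horizontal relation into the vertical equation gives 0.7961 T_1 = 1600, so T_1 = 2010 N.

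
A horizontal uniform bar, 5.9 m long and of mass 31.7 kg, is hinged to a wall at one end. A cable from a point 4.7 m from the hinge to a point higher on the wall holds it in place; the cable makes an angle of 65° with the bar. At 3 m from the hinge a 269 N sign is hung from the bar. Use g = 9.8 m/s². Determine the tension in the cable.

T ≈ 405 N

Take torques about the hinge: T sin 65° · 4.7 = 31.7×9.8×2.95 + 269×3 = 1723.4 N·m.
So T = 1723.4 / (0.9063 × 4.7) = 404.6 N.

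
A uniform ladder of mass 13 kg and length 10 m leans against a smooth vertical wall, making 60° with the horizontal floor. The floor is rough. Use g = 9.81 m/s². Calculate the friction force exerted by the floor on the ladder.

Torques about the foot: N_wall · 10 sin 60° = 13×9.81×5 cos 60° → N_wall = 36.815 N.
ΣF_x = 0: f_floor = N_wall = 36.815 N.

f ≈ 36.8 N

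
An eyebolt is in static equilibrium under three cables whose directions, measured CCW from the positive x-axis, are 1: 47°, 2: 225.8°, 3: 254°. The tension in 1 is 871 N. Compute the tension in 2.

Resolve: ΣF_x = 871 cos 47° + T_2 cos 225.8° + T_3 cos 254° = 0.
        ΣF_y = 871 sin 47° + T_2 sin 225.8° + T_3 sin 254° = 0.
The known terms sum to (594, 637) N, so -0.6972 T_2 − 0.2756 T_3 = -594 and -0.7169 T_2 − 0.9613 T_3 = -637.
Solving simultaneously: T_2 = 836.8 N, T_3 = 38.60 N.

T_2 ≈ 837 N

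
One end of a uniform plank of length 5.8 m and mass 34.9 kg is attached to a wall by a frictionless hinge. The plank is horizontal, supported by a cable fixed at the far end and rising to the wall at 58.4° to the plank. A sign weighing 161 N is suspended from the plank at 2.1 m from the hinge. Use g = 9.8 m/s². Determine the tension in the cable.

T ≈ 269 N

Take torques about the hinge: T sin 58.4° · 5.8 = 34.9×9.8×2.9 + 161×2.1 = 1330 N·m.
So T = 1330 / (0.8517 × 5.8) = 269.22 N.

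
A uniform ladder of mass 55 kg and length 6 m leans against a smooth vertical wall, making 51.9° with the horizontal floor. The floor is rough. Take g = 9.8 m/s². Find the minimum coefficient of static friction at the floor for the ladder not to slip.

μ_min ≈ 0.392

ΣF_y = 0: N_floor = 55×9.8 = 539 N.
Torques about the foot: N_wall · 6 sin 51.9° = 55×9.8×3 cos 51.9° → N_wall = 211.31 N.
ΣF_x = 0: f_floor = N_wall = 211.31 N.
μ_min = f_floor / N_floor = 211.31 / 539 = 0.3921.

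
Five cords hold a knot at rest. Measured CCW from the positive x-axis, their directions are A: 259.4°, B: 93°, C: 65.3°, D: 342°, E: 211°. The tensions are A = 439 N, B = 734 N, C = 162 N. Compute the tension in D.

T_D ≈ 545 N

Resolve: ΣF_x = 439 cos 259.4° + 734 cos 93° + 162 cos 65.3° + T_D cos 342° + T_E cos 211° = 0.
        ΣF_y = 439 sin 259.4° + 734 sin 93° + 162 sin 65.3° + T_D sin 342° + T_E sin 211° = 0.
The known terms sum to (-51.47, 448.7) N, so 0.9511 T_D − 0.8572 T_E = 51.47 and -0.3090 T_D − 0.5150 T_E = -448.7.
Solving simultaneously: T_D = 544.7 N, T_E = 544.3 N.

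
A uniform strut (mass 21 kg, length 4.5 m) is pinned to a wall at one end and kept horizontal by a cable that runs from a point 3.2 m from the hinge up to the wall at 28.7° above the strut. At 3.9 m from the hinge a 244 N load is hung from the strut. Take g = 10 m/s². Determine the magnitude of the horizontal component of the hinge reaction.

H_x ≈ 813 N

Take torques about the hinge: T sin 28.7° · 3.2 = 21×10×2.25 + 244×3.9 = 1424.1 N·m.
So T = 1424.1 / (0.4802 × 3.2) = 926.72 N.
ΣF_x = 0: H_x = T cos 28.7° = 812.87 N.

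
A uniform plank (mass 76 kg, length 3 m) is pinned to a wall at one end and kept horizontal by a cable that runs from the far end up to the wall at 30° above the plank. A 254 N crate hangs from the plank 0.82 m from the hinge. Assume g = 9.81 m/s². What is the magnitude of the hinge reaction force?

|H| ≈ 947 N

Take torques about the hinge: T sin 30° · 3 = 76×9.81×1.5 + 254×0.82 = 1326.6 N·m.
So T = 1326.6 / (0.5000 × 3) = 884.41 N.
ΣF_x = 0: H_x = T cos 30° = 765.92 N.
ΣF_y = 0: H_y = (76×9.81 + 254) − T sin 30° = 999.56 − 442.21 = 557.35 N.
|H| = √(H_x² + H_y²) = √((765.92)² + (557.35)²) = 947.25 N.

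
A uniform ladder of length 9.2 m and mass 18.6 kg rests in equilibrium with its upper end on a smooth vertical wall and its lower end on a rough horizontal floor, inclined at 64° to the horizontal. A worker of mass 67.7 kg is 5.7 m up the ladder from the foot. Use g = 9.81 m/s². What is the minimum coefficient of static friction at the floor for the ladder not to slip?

ΣF_y = 0: N_floor = 18.6×9.81 + 67.7×9.81 = 846.6 N.
Torques about the foot: N_wall · 9.2 sin 64° = 18.6×9.81×4.6 cos 64° + 67.7×9.81×5.7 cos 64° → N_wall = 245.19 N.
ΣF_x = 0: f_floor = N_wall = 245.19 N.
μ_min = f_floor / N_floor = 245.19 / 846.6 = 0.2896.

μ_min ≈ 0.290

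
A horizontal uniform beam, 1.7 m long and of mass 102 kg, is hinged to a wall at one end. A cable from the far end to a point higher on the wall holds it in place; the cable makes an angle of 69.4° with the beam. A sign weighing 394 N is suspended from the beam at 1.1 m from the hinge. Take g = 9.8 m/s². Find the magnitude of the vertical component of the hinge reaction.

Take torques about the hinge: T sin 69.4° · 1.7 = 102×9.8×0.85 + 394×1.1 = 1283.1 N·m.
So T = 1283.1 / (0.9361 × 1.7) = 806.3 N.
ΣF_y = 0: H_y = (102×9.8 + 394) − T sin 69.4° = 1393.6 − 754.74 = 638.86 N.

|H_y| ≈ 639 N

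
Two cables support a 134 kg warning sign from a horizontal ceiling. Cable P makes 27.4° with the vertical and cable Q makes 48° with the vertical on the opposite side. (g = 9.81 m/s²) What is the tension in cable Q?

T_Q ≈ 625 N

Angles from the horizontal: cable P is 90° − 27.4° = 62.6°, cable Q is 90° − 48° = 42°.
Weight W = 134 × 9.81 = 1315 N acts straight down.
Horizontal: T_P cos 62.6° = T_Q cos 42°  →  T_P = 1.615 T_Q.
Vertical: T_P sin 62.6° + T_Q sin 42° = 1315.
Substituting the horizontal relation into the vertical equation gives 2.103 T_Q = 1315, so T_Q = 625.1 N.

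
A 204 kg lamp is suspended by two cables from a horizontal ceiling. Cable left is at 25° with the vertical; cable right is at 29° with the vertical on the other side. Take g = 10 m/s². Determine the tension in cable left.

Angles from the horizontal: cable left is 90° − 25° = 65°, cable right is 90° − 29° = 61°.
Weight W = 204 × 10 = 2040 N acts straight down.
Horizontal: T_left cos 65° = T_right cos 61°  →  T_right = 0.8717 T_left.
Vertical: T_left sin 65° + T_right sin 61° = 2040.
Substituting the horizontal relation into the vertical equation gives 1.669 T_left = 2040, so T_left = 1222 N.

T_left ≈ 1220 N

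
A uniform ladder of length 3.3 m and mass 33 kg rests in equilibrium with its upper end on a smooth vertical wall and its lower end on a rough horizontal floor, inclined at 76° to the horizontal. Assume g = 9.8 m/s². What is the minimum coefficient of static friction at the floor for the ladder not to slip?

μ_min ≈ 0.125

ΣF_y = 0: N_floor = 33×9.8 = 323.4 N.
Torques about the foot: N_wall · 3.3 sin 76° = 33×9.8×1.65 cos 76° → N_wall = 40.316 N.
ΣF_x = 0: f_floor = N_wall = 40.316 N.
μ_min = f_floor / N_floor = 40.316 / 323.4 = 0.1247.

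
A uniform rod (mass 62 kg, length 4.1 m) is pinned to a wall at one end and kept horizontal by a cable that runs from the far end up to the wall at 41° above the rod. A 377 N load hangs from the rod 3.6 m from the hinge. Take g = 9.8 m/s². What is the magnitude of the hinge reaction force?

Take torques about the hinge: T sin 41° · 4.1 = 62×9.8×2.05 + 377×3.6 = 2602.8 N·m.
So T = 2602.8 / (0.6561 × 4.1) = 967.63 N.
ΣF_x = 0: H_x = T cos 41° = 730.28 N.
ΣF_y = 0: H_y = (62×9.8 + 377) − T sin 41° = 984.6 − 634.82 = 349.78 N.
|H| = √(H_x² + H_y²) = √((730.28)² + (349.78)²) = 809.73 N.

|H| ≈ 810 N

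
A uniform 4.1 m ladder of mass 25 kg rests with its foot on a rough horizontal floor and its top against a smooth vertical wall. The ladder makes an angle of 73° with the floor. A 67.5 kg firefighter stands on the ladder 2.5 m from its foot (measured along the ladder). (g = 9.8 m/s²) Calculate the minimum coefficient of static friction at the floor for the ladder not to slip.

ΣF_y = 0: N_floor = 25×9.8 + 67.5×9.8 = 906.5 N.
Torques about the foot: N_wall · 4.1 sin 73° = 25×9.8×2.05 cos 73° + 67.5×9.8×2.5 cos 73° → N_wall = 160.77 N.
ΣF_x = 0: f_floor = N_wall = 160.77 N.
μ_min = f_floor / N_floor = 160.77 / 906.5 = 0.1774.

μ_min ≈ 0.177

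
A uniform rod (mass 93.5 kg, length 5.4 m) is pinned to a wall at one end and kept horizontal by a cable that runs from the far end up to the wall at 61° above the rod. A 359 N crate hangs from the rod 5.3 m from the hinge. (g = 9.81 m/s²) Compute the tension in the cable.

Take torques about the hinge: T sin 61° · 5.4 = 93.5×9.81×2.7 + 359×5.3 = 4379.2 N·m.
So T = 4379.2 / (0.8746 × 5.4) = 927.23 N.

T ≈ 927 N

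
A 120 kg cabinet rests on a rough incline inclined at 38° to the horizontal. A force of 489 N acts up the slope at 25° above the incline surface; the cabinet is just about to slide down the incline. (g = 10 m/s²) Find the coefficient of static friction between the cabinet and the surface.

μ ≈ 0.400

On the verge of sliding down the incline, friction is at its maximum μN and acts up the slope.
Perpendicular to incline: N = W cos 38° − P sin 25° = 945.6 − 206.7 = 739 N.
Along incline: P cos 25° + μN = W sin 38° → μ = (W sin 38° − P cos 25°) / N = 0.4.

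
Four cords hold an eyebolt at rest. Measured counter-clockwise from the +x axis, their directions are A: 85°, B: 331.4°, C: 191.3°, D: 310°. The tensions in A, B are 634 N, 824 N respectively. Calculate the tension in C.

T_C ≈ 854 N

Resolve: ΣF_x = 634 cos 85° + 824 cos 331.4° + T_C cos 191.3° + T_D cos 310° = 0.
        ΣF_y = 634 sin 85° + 824 sin 331.4° + T_C sin 191.3° + T_D sin 310° = 0.
The known terms sum to (778.7, 237.1) N, so -0.9806 T_C + 0.6428 T_D = -778.7 and -0.1959 T_C − 0.7660 T_D = -237.1.
Solving simultaneously: T_C = 853.9 N, T_D = 91.16 N.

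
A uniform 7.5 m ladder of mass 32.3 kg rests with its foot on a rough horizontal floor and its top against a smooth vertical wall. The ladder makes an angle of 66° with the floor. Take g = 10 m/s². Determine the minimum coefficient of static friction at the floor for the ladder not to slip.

μ_min ≈ 0.223

ΣF_y = 0: N_floor = 32.3×10 = 323 N.
Torques about the foot: N_wall · 7.5 sin 66° = 32.3×10×3.75 cos 66° → N_wall = 71.904 N.
ΣF_x = 0: f_floor = N_wall = 71.904 N.
μ_min = f_floor / N_floor = 71.904 / 323 = 0.2226.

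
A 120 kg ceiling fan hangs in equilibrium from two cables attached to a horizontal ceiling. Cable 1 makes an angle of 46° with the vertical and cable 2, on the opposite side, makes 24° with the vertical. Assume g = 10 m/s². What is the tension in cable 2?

T_2 ≈ 919 N

Angles from the horizontal: cable 1 is 90° − 46° = 44°, cable 2 is 90° − 24° = 66°.
Weight W = 120 × 10 = 1200 N acts straight down.
Horizontal: T_1 cos 44° = T_2 cos 66°  →  T_1 = 0.5654 T_2.
Vertical: T_1 sin 44° + T_2 sin 66° = 1200.
Substituting the horizontal relation into the vertical equation gives 1.306 T_2 = 1200, so T_2 = 918.6 N.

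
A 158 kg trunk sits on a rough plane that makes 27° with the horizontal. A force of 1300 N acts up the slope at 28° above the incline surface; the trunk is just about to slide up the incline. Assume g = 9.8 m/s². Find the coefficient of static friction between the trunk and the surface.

On the verge of sliding up the incline, friction is at its maximum μN and acts down the slope.
Perpendicular to incline: N = W cos 27° − P sin 28° = 1380 − 610.3 = 769.3 N.
Along incline: P cos 28° − μN = W sin 27° → μ = −(W sin 27° − P cos 28°) / N = 0.5783.

μ ≈ 0.578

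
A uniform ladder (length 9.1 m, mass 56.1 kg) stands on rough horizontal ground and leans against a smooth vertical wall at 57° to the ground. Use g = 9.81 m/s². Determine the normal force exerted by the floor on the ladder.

ΣF_y = 0: N_floor = 56.1×9.81 = 550.34 N.

N_floor ≈ 550 N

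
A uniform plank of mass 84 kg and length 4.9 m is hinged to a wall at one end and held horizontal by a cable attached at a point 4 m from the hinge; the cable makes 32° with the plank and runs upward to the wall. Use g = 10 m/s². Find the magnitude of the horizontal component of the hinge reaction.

Take torques about the hinge: T sin 32° · 4 = 84×10×2.45 = 2058 N·m.
So T = 2058 / (0.5299 × 4) = 970.9 N.
ΣF_x = 0: H_x = T cos 32° = 823.37 N.

H_x ≈ 823 N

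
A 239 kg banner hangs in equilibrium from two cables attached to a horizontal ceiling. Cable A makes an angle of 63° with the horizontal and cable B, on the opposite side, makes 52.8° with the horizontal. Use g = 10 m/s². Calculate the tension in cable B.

Weight W = 239 × 10 = 2390 N acts straight down.
Horizontal: T_A cos 63° = T_B cos 52.8°  →  T_A = 1.332 T_B.
Vertical: T_A sin 63° + T_B sin 52.8° = 2390.
Substituting the horizontal relation into the vertical equation gives 1.983 T_B = 2390, so T_B = 1205 N.

T_B ≈ 1210 N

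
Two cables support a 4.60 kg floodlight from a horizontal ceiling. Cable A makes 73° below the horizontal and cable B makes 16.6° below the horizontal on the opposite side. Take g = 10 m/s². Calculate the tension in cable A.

T_A ≈ 44.1 N

Weight W = 4.60 × 10 = 46 N acts straight down.
Horizontal: T_A cos 73° = T_B cos 16.6°  →  T_B = 0.3051 T_A.
Vertical: T_A sin 73° + T_B sin 16.6° = 46.
Substituting the horizontal relation into the vertical equation gives 1.043 T_A = 46, so T_A = 44.08 N.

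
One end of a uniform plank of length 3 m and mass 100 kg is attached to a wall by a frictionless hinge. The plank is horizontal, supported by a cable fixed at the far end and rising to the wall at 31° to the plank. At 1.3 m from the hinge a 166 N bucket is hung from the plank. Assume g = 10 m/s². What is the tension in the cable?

T ≈ 1110 N

Take torques about the hinge: T sin 31° · 3 = 100×10×1.5 + 166×1.3 = 1715.8 N·m.
So T = 1715.8 / (0.5150 × 3) = 1110.5 N.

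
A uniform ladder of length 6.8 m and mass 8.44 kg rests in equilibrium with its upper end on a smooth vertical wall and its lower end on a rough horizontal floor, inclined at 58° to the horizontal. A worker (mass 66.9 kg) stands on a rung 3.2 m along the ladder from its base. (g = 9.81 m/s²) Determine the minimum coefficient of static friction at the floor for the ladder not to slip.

μ_min ≈ 0.296

ΣF_y = 0: N_floor = 8.44×9.81 + 66.9×9.81 = 739.09 N.
Torques about the foot: N_wall · 6.8 sin 58° = 8.44×9.81×3.4 cos 58° + 66.9×9.81×3.2 cos 58° → N_wall = 218.85 N.
ΣF_x = 0: f_floor = N_wall = 218.85 N.
μ_min = f_floor / N_floor = 218.85 / 739.09 = 0.2961.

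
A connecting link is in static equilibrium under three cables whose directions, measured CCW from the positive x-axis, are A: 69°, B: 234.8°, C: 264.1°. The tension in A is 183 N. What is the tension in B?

Resolve: ΣF_x = 183 cos 69° + T_B cos 234.8° + T_C cos 264.1° = 0.
        ΣF_y = 183 sin 69° + T_B sin 234.8° + T_C sin 264.1° = 0.
The known terms sum to (65.58, 170.8) N, so -0.5764 T_B − 0.1028 T_C = -65.58 and -0.8171 T_B − 0.9947 T_C = -170.8.
Solving simultaneously: T_B = 97.41 N, T_C = 91.73 N.

T_B ≈ 97.4 N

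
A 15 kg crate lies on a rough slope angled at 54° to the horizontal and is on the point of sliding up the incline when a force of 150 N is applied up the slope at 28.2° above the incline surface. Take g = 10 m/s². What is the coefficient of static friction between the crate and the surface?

μ ≈ 0.627

On the verge of sliding up the incline, friction is at its maximum μN and acts down the slope.
Perpendicular to incline: N = W cos 54° − P sin 28.2° = 88.17 − 70.88 = 17.29 N.
Along incline: P cos 28.2° − μN = W sin 54° → μ = −(W sin 54° − P cos 28.2°) / N = 0.6273.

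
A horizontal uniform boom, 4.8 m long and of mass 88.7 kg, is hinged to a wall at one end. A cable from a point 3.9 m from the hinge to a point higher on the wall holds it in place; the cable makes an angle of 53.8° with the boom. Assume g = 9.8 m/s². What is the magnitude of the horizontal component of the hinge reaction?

H_x ≈ 392 N

Take torques about the hinge: T sin 53.8° · 3.9 = 88.7×9.8×2.4 = 2086.2 N·m.
So T = 2086.2 / (0.8070 × 3.9) = 662.89 N.
ΣF_x = 0: H_x = T cos 53.8° = 391.51 N.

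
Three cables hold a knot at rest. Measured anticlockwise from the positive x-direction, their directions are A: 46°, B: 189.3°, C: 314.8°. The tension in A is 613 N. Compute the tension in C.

Resolve: ΣF_x = 613 cos 46° + T_B cos 189.3° + T_C cos 314.8° = 0.
        ΣF_y = 613 sin 46° + T_B sin 189.3° + T_C sin 314.8° = 0.
The known terms sum to (425.8, 441) N, so -0.9869 T_B + 0.7046 T_C = -425.8 and -0.1616 T_B − 0.7096 T_C = -441.
Solving simultaneously: T_B = 752.8 N, T_C = 450 N.

T_C ≈ 450 N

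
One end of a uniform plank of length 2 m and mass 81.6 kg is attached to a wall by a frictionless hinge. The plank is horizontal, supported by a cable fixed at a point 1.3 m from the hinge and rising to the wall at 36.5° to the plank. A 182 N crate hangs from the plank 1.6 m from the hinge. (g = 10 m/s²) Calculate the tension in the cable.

T ≈ 1430 N

Take torques about the hinge: T sin 36.5° · 1.3 = 81.6×10×1 + 182×1.6 = 1107.2 N·m.
So T = 1107.2 / (0.5948 × 1.3) = 1431.8 N.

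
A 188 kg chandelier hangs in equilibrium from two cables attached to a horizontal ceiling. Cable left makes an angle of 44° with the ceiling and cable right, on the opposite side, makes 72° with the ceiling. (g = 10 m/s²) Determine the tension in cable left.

Weight W = 188 × 10 = 1880 N acts straight down.
Horizontal: T_left cos 44° = T_right cos 72°  →  T_right = 2.328 T_left.
Vertical: T_left sin 44° + T_right sin 72° = 1880.
Substituting the horizontal relation into the vertical equation gives 2.909 T_left = 1880, so T_left = 646.4 N.

T_left ≈ 646 N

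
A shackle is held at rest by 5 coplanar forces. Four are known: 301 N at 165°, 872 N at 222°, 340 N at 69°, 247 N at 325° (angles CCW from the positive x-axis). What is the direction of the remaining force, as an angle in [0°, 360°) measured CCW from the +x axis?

θ ≈ 28.2°

Sum the known components: ΣF_x = -614.6 N, ΣF_y = -329.8 N.
For equilibrium the remaining force must supply (−ΣF_x, −ΣF_y) = (614.6, 329.8) N.
Magnitude = √((614.6)² + (329.8)²) = 697.5 N; direction = atan2(329.8, 614.6) = 28.2°.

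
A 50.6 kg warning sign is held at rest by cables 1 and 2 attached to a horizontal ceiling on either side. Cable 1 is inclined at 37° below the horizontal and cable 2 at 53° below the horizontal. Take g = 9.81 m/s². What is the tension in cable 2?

T_2 ≈ 396 N

Weight W = 50.6 × 9.81 = 496.4 N acts straight down.
Horizontal: T_1 cos 37° = T_2 cos 53°  →  T_1 = 0.7536 T_2.
Vertical: T_1 sin 37° + T_2 sin 53° = 496.4.
Substituting the horizontal relation into the vertical equation gives 1.252 T_2 = 496.4, so T_2 = 396.4 N.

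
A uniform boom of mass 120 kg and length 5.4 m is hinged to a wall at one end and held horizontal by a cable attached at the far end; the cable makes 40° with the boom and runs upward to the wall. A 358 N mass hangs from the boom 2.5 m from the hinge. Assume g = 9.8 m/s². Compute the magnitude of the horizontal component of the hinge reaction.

Take torques about the hinge: T sin 40° · 5.4 = 120×9.8×2.7 + 358×2.5 = 4070.2 N·m.
So T = 4070.2 / (0.6428 × 5.4) = 1172.6 N.
ΣF_x = 0: H_x = T cos 40° = 898.27 N.

H_x ≈ 898 N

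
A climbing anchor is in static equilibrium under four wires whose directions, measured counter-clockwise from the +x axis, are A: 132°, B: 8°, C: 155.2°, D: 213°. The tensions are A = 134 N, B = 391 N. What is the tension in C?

T_C ≈ 38.9 N

Resolve: ΣF_x = 134 cos 132° + 391 cos 8° + T_C cos 155.2° + T_D cos 213° = 0.
        ΣF_y = 134 sin 132° + 391 sin 8° + T_C sin 155.2° + T_D sin 213° = 0.
The known terms sum to (297.5, 154) N, so -0.9078 T_C − 0.8387 T_D = -297.5 and 0.4195 T_C − 0.5446 T_D = -154.
Solving simultaneously: T_C = 38.87 N, T_D = 312.7 N.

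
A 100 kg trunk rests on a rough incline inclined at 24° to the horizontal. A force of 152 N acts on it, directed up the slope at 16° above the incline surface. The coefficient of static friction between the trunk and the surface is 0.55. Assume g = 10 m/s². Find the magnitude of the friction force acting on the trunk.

Axes along / perpendicular to the incline. W sin 24° = 406.7 N down-slope; W cos 24° = 913.5 N into the surface.
Perpendicular: N = W cos 24° − P sin 16° = 913.5 − 41.9 = 871.6 N.
Along incline: P cos 16° + f = W sin 24° (friction acts up-slope) → f = 406.7 − 146.1 = 260.6 N.
|f| = 260.6 N ≤ μN = 479.4 N, so the trunk is indeed static.

f ≈ 261 N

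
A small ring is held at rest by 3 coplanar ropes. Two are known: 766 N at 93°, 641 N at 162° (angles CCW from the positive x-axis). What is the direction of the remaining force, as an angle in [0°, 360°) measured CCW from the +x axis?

θ ≈ 304°

Sum the known components: ΣF_x = -649.7 N, ΣF_y = 963 N.
For equilibrium the remaining force must supply (−ΣF_x, −ΣF_y) = (649.7, -963) N.
Magnitude = √((649.7)² + (-963)²) = 1162 N; direction = atan2(-963, 649.7) = 304.0°.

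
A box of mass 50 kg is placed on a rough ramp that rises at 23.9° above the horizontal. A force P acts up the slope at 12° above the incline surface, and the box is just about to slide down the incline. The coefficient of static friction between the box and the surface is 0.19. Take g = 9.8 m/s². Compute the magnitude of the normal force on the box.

N ≈ 423 N

On the verge of sliding down the incline, friction equals μN and acts up the slope.
Perpendicular: N + P sin 12° = W cos 23.9° = 448 N.
Along incline: P cos 12° + μN = W sin 23.9° with W sin 23.9° = 198.5 N.
Solving the pair for P and N: P = 120.8 N, N = 422.9 N (and f = μN = 80.34 N).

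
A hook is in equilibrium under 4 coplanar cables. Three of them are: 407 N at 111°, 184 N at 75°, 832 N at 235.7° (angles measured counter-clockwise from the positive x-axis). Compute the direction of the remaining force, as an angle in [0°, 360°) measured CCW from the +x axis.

θ ≈ 12.9°

Sum the known components: ΣF_x = -567.1 N, ΣF_y = -129.6 N.
For equilibrium the remaining force must supply (−ΣF_x, −ΣF_y) = (567.1, 129.6) N.
Magnitude = √((567.1)² + (129.6)²) = 581.7 N; direction = atan2(129.6, 567.1) = 12.9°.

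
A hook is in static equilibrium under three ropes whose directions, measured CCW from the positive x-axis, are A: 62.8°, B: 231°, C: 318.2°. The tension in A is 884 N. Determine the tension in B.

Resolve: ΣF_x = 884 cos 62.8° + T_B cos 231° + T_C cos 318.2° = 0.
        ΣF_y = 884 sin 62.8° + T_B sin 231° + T_C sin 318.2° = 0.
The known terms sum to (404.1, 786.2) N, so -0.6293 T_B + 0.7455 T_C = -404.1 and -0.7771 T_B − 0.6665 T_C = -786.2.
Solving simultaneously: T_B = 856.5 N, T_C = 181 N.

T_B ≈ 856 N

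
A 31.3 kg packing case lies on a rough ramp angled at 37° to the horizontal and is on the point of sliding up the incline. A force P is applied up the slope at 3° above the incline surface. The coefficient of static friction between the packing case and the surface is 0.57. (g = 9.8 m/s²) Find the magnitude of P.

P ≈ 315 N

On the verge of sliding up the incline, friction equals μN and acts down the slope.
Perpendicular: N + P sin 3° = W cos 37° = 245 N.
Along incline: P cos 3° = W sin 37° + μN  with W sin 37° = 184.6 N.
Solving the pair for P and N: P = 315.3 N, N = 228.5 N (and f = μN = 130.2 N).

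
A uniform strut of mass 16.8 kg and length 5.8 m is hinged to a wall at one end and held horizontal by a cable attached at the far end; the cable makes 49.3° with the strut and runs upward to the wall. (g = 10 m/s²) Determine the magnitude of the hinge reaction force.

|H| ≈ 111 N

Take torques about the hinge: T sin 49.3° · 5.8 = 16.8×10×2.9 = 487.2 N·m.
So T = 487.2 / (0.7581 × 5.8) = 110.8 N.
ΣF_x = 0: H_x = T cos 49.3° = 72.251 N.
ΣF_y = 0: H_y = (16.8×10) − T sin 49.3° = 168 − 84 = 84 N.
|H| = √(H_x² + H_y²) = √((72.251)² + (84)²) = 110.8 N.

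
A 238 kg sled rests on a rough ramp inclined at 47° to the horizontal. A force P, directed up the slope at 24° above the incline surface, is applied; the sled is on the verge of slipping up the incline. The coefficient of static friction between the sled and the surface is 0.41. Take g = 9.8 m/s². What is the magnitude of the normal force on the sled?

On the verge of sliding up the incline, friction equals μN and acts down the slope.
Perpendicular: N + P sin 24° = W cos 47° = 1591 N.
Along incline: P cos 24° = W sin 47° + μN  with W sin 47° = 1706 N.
Solving the pair for P and N: P = 2183 N, N = 702.9 N (and f = μN = 288.2 N).

N ≈ 703 N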